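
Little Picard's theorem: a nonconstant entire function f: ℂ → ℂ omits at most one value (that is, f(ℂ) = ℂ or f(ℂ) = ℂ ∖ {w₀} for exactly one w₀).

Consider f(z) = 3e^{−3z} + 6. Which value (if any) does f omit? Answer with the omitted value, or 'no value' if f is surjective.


Little Picard bounds the complement of f(ℂ) to at most one point.
e^{−3z} is never zero on ℂ, so 3·e^{−3z} takes every value in ℂ ∖ {0}. Adding 6 shifts the range to ℂ ∖ {6}. Thus f omits exactly the value 6.

Omitted value: 6.


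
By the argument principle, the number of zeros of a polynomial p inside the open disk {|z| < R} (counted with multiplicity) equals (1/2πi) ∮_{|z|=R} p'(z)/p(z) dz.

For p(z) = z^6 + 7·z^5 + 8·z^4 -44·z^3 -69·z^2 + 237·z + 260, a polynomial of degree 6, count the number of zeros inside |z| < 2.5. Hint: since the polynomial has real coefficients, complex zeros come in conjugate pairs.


The zeros of p are: -1, -4, (2 + 1i), (2 - 1i), (-3 + 2i), (-3 - 2i).
Their magnitudes are: 1, 4, 2.236, 2.236, 3.606, 3.606.
Zeros with |z| < R = 2.5: -1, (2 + 1i), (2 - 1i).
Count = 3.
By the argument principle, (1/2πi) ∮_{|z|=R} p'(z)/p(z) dz equals exactly this count.

Number of zeros inside |z| < 2.5: 3.


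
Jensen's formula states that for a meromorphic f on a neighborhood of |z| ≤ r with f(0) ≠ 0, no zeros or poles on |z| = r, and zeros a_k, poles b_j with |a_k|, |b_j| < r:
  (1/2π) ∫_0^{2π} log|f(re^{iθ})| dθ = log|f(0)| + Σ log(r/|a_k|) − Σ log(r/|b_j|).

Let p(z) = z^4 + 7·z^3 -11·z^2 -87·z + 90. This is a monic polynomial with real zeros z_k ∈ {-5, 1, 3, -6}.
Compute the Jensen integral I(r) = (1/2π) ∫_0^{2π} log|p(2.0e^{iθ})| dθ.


Zeros: -6, -5, 1, 3; r = 2.0.
Inside |z| < r: 1. Outside (|z| ≥ r): -6, -5, 3.
p(0) = 90, so log|p(0)| = log(90) = 4.4998.
Apply Jensen: I(r) = log|p(0)| + Σ_k log(r/|z_k|), summed over zeros inside |z| < r.
  log(r/|z_k|) for z_k = 1: log(2.0/1) = 0.6931
  Outside zeros (-6, -5, 3) contribute nothing to the Jensen sum.
Sum over inside zeros: 0.6931.
I(r) = log|p(0)| + (inside sum) = 4.4998 + 0.6931 = 5.1930.
Note: since some zeros are outside |z| ≤ r, the simplified n·log(r) form does NOT apply — only the inside zeros contribute.

I(r) ≈ 5.1930.


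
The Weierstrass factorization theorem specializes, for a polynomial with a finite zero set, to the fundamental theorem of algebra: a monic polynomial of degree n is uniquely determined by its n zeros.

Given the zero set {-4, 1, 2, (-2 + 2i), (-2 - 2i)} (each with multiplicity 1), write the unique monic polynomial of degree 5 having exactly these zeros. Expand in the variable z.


The polynomial is p(z) = ∏_{α ∈ S} (z − α), where S = {-4, 1, 2, (-2 + 2i), (-2 - 2i)}.
Expanding the product yields: p(z) = z^5 + 5·z^4 + 2·z^3 -24·z^2 -48·z + 64.
Note conjugate pairs combine to real quadratics: (z − (-2+2i))(z − (-2−2i)) = z² + 4z + 8.
The resulting polynomial has degree 5 and real coefficients as required.

p(z) = z^5 + 5·z^4 + 2·z^3 -24·z^2 -48·z + 64.


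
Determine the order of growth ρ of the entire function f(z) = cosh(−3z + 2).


cosh(w) is a linear combination of e^{iw} and e^{−iw} (or e^w, e^{−w} in the hyperbolic case), so |cosh(w)| ≤ e^{|w|}. With w = −3z + 2, |w| ≤ 3|z| + 2 = 3r + 2 on |z| = r, giving M(r) ≤ e^{3r + 2}, so ρ ≤ 1. On a suitable ray (z = it for sin/cos; z = t for sinh/cosh, t real → ∞), |cosh(−3z + 2)| grows like e^{3|t|}/2, so ρ ≥ 1. Hence ρ = 1.
Therefore ρ = 1.

Order ρ = 1.


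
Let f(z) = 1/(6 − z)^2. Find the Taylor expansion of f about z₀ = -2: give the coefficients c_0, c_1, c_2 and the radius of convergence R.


Let w = z − z₀, so z = z₀ + w.
Then 6 − z = 6 − (z₀ + w) = (6 − z₀) − w = 8 − w.
f(z) = 1/(8 − w)^2 = (1/(8)^2) · (1 − w/(8))^{−2}.
By the binomial series (1−u)^{−2} = Σ_{n≥0} C(n+1, 1) u^n for |u|<1, with u = w/(8):
  c_n = C(n+1, 1) / (8)^(n+2).
  c_0 = 1/(8)^2 = 1/64.
  c_1 = 2/(8)^3 = 1/256.
  c_2 = 3/(8)^4 = 3/4096.
The series is valid for |w/d| < 1, i.e. |z − z₀| < |d|.
Radius of convergence: R = |6 − z₀| = |8| = 8 (distance from z₀ to the singularity z = 6).

c_0 = 1/64, c_1 = 1/256, c_2 = 3/4096; R = 8.


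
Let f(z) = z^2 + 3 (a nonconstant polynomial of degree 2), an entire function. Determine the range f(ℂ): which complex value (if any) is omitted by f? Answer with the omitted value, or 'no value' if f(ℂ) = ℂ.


Little Picard bounds the complement of f(ℂ) to at most one point.
For every w ∈ ℂ, the equation p(z) − w = 0 is a nonconstant polynomial in z and hence has at least one root by the fundamental theorem of algebra. So p is surjective onto ℂ, omitting no value.

Omitted value: no value.


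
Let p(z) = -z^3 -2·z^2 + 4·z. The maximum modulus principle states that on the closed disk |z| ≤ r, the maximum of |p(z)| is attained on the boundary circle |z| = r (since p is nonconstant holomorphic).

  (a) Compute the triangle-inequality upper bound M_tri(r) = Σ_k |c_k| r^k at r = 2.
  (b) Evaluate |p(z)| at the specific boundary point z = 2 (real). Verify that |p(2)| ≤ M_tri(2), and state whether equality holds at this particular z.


Coefficients: c_0 = 0, c_1 = 4, c_2 = -2, c_3 = -1. Radius r = 2.
Part (a). Triangle bound: M_tri(r) = Σ_k |c_k| r^k
  = |0|·2^0 + |4|·2^1 + |-2|·2^2 + |-1|·2^3
  = 0 + 8 + 8 + 8 = 24.
This bounds M(r) := max_{|z|=r} |p(z)| from above; equality holds iff all terms c_k z^k can be made to align in phase at a single z on |z|=r.
Part (b). At z = 2 (real, on the circle |z| = r):
  p(2) = (0)·2^0 + (4)·2^1 + (-2)·2^2 + (-1)·2^3 = -8.
  |p(2)| = 8.
Check: |p(2)| = 8 ≤ 24 = M_tri(2). ✓ Equality does not hold at z = 2 (the coefficients have mixed signs, so the terms do not all align in phase there).

M_tri(2) = 24; |p(2)| = 8; equality at z=2: no.


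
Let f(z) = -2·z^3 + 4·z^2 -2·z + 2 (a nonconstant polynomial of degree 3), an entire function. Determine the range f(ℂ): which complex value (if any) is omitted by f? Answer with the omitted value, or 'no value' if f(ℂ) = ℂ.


Little Picard bounds the complement of f(ℂ) to at most one point.
For every w ∈ ℂ, the equation p(z) − w = 0 is a nonconstant polynomial in z and hence has at least one root by the fundamental theorem of algebra. So p is surjective onto ℂ, omitting no value.

Omitted value: no value.


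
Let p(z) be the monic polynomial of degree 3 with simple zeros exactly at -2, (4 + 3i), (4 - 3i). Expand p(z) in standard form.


The polynomial is p(z) = ∏_{α ∈ S} (z − α), where S = {-2, (4 + 3i), (4 - 3i)}.
Expanding the product yields: p(z) = z^3 -6·z^2 + 9·z + 50.
Note conjugate pairs combine to real quadratics: (z − (4+3i))(z − (4−3i)) = z² − 8z + 25.
The resulting polynomial has degree 3 and real coefficients as required.

p(z) = z^3 -6·z^2 + 9·z + 50.


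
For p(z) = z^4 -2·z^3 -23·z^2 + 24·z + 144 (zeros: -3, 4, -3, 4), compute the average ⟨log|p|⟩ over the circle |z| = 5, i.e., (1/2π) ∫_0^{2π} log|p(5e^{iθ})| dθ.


Zeros: -3, -3, 4, 4; r = 5.
Inside |z| < r: -3, -3, 4, 4. Outside (|z| ≥ r): ∅.
p(0) = 144, so log|p(0)| = log(144) = 4.9698.
Apply Jensen: I(r) = log|p(0)| + Σ_k log(r/|z_k|), summed over zeros inside |z| < r.
  log(r/|z_k|) for z_k = -3: log(5/3) = 0.5108
  log(r/|z_k|) for z_k = 4: log(5/4) = 0.2231
  log(r/|z_k|) for z_k = -3: log(5/3) = 0.5108
  log(r/|z_k|) for z_k = 4: log(5/4) = 0.2231
Sum over inside zeros: 1.4679.
I(r) = log|p(0)| + (inside sum) = 4.9698 + 1.4679 = 6.4378.
Closed form (all zeros inside, monic): I(r) = n·log(r) = 4·log(5) = 6.4378. ✓

I(r) ≈ 6.4378.


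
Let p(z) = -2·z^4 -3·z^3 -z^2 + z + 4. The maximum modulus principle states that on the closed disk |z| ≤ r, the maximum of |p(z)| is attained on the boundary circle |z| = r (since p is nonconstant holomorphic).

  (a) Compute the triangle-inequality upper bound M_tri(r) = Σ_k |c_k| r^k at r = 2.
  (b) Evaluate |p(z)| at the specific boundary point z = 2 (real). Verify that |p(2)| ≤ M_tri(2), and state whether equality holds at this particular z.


Coefficients: c_0 = 4, c_1 = 1, c_2 = -1, c_3 = -3, c_4 = -2. Radius r = 2.
Part (a). Triangle bound: M_tri(r) = Σ_k |c_k| r^k
  = |4|·2^0 + |1|·2^1 + |-1|·2^2 + |-3|·2^3 + |-2|·2^4
  = 4 + 2 + 4 + 24 + 32 = 66.
This bounds M(r) := max_{|z|=r} |p(z)| from above; equality holds iff all terms c_k z^k can be made to align in phase at a single z on |z|=r.
Part (b). At z = 2 (real, on the circle |z| = r):
  p(2) = (4)·2^0 + (1)·2^1 + (-1)·2^2 + (-3)·2^3 + (-2)·2^4 = -54.
  |p(2)| = 54.
Check: |p(2)| = 54 ≤ 66 = M_tri(2). ✓ Equality does not hold at z = 2 (the coefficients have mixed signs, so the terms do not all align in phase there).

M_tri(2) = 66; |p(2)| = 54; equality at z=2: no.


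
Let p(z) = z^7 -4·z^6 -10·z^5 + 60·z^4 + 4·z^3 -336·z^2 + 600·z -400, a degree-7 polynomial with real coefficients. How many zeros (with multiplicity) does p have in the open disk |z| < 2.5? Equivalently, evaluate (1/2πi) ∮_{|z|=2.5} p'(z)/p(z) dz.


The zeros of p are: (-3 + 1i), (-3 - 1i), 2, (1 + 1i), (1 - 1i), (3 + 1i), (3 - 1i).
Their magnitudes are: 3.162, 3.162, 2, 1.414, 1.414, 3.162, 3.162.
Zeros with |z| < R = 2.5: 2, (1 + 1i), (1 - 1i).
Count = 3.
By the argument principle, (1/2πi) ∮_{|z|=R} p'(z)/p(z) dz equals exactly this count.

Number of zeros inside |z| < 2.5: 3.


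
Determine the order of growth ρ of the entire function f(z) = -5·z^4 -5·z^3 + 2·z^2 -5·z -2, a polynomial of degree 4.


|f(z)| ≤ Σ|c_k|·r^k = O(r^4) as r → ∞. Polynomial growth is O(e^{r^ε}) for every ε > 0 (since r^4/e^{r^ε} → 0), so ρ ≤ ε for all ε > 0, i.e. ρ = 0. Every nonconstant polynomial has order 0.
Therefore ρ = 0.

Order ρ = 0.


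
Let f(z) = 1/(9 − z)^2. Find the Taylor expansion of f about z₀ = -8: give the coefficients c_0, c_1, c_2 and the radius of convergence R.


Let w = z − z₀, so z = z₀ + w.
Then 9 − z = 9 − (z₀ + w) = (9 − z₀) − w = 17 − w.
f(z) = 1/(17 − w)^2 = (1/(17)^2) · (1 − w/(17))^{−2}.
By the binomial series (1−u)^{−2} = Σ_{n≥0} C(n+1, 1) u^n for |u|<1, with u = w/(17):
  c_n = C(n+1, 1) / (17)^(n+2).
  c_0 = 1/(17)^2 = 1/289.
  c_1 = 2/(17)^3 = 2/4913.
  c_2 = 3/(17)^4 = 3/83521.
The series is valid for |w/d| < 1, i.e. |z − z₀| < |d|.
Radius of convergence: R = |9 − z₀| = |17| = 17 (distance from z₀ to the singularity z = 9).

c_0 = 1/289, c_1 = 2/4913, c_2 = 3/83521; R = 17.


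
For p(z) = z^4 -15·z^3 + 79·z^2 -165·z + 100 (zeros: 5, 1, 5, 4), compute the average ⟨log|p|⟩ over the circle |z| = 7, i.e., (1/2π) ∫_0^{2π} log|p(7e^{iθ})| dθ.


Zeros: 1, 4, 5, 5; r = 7.
Inside |z| < r: 1, 4, 5, 5. Outside (|z| ≥ r): ∅.
p(0) = 100, so log|p(0)| = log(100) = 4.6052.
Apply Jensen: I(r) = log|p(0)| + Σ_k log(r/|z_k|), summed over zeros inside |z| < r.
  log(r/|z_k|) for z_k = 5: log(7/5) = 0.3365
  log(r/|z_k|) for z_k = 1: log(7/1) = 1.9459
  log(r/|z_k|) for z_k = 5: log(7/5) = 0.3365
  log(r/|z_k|) for z_k = 4: log(7/4) = 0.5596
Sum over inside zeros: 3.1785.
I(r) = log|p(0)| + (inside sum) = 4.6052 + 3.1785 = 7.7836.
Closed form (all zeros inside, monic): I(r) = n·log(r) = 4·log(7) = 7.7836. ✓

I(r) ≈ 7.7836.


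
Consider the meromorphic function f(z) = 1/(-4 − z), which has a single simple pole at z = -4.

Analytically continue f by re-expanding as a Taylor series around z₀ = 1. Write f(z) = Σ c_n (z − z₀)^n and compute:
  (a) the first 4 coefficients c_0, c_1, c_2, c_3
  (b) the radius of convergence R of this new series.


Let w = z − z₀, so z = z₀ + w.
Then -4 − z = -4 − (z₀ + w) = (-4 − z₀) − w = -5 − w.
f(z) = 1/(-5 − w) = (1/(-5)) · 1/(1 − w/(-5)) = Σ_{n≥0} w^n / (-5)^(n+1).
So c_n = 1/(-5)^(n+1):
  c_0 = 1/(-5)^1 = -1/5.
  c_1 = 1/(-5)^2 = 1/25.
  c_2 = 1/(-5)^3 = -1/125.
  c_3 = 1/(-5)^4 = 1/625.
The series is valid for |w/d| < 1, i.e. |z − z₀| < |d|.
Radius of convergence: R = |-4 − z₀| = |-5| = 5 (distance from z₀ to the singularity z = -4).

c_0 = -1/5, c_1 = 1/25, c_2 = -1/125, c_3 = 1/625; R = 5.


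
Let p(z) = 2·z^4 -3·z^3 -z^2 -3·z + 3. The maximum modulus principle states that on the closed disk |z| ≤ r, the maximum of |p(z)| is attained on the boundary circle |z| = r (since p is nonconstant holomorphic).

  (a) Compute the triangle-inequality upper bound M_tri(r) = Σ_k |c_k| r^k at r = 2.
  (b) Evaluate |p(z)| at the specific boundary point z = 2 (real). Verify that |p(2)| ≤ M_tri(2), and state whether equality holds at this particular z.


Coefficients: c_0 = 3, c_1 = -3, c_2 = -1, c_3 = -3, c_4 = 2. Radius r = 2.
Part (a). Triangle bound: M_tri(r) = Σ_k |c_k| r^k
  = |3|·2^0 + |-3|·2^1 + |-1|·2^2 + |-3|·2^3 + |2|·2^4
  = 3 + 6 + 4 + 24 + 32 = 69.
This bounds M(r) := max_{|z|=r} |p(z)| from above; equality holds iff all terms c_k z^k can be made to align in phase at a single z on |z|=r.
Part (b). At z = 2 (real, on the circle |z| = r):
  p(2) = (3)·2^0 + (-3)·2^1 + (-1)·2^2 + (-3)·2^3 + (2)·2^4 = 1.
  |p(2)| = 1.
Check: |p(2)| = 1 ≤ 69 = M_tri(2). ✓ Equality does not hold at z = 2 (the coefficients have mixed signs, so the terms do not all align in phase there).

M_tri(2) = 69; |p(2)| = 1; equality at z=2: no.


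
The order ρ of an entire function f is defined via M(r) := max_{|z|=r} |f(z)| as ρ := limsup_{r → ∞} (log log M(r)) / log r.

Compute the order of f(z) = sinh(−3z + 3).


sinh(w) is a linear combination of e^{iw} and e^{−iw} (or e^w, e^{−w} in the hyperbolic case), so |sinh(w)| ≤ e^{|w|}. With w = −3z + 3, |w| ≤ 3|z| + 3 = 3r + 3 on |z| = r, giving M(r) ≤ e^{3r + 3}, so ρ ≤ 1. On a suitable ray (z = it for sin/cos; z = t for sinh/cosh, t real → ∞), |sinh(−3z + 3)| grows like e^{3|t|}/2, so ρ ≥ 1. Hence ρ = 1.
Therefore ρ = 1.

Order ρ = 1.


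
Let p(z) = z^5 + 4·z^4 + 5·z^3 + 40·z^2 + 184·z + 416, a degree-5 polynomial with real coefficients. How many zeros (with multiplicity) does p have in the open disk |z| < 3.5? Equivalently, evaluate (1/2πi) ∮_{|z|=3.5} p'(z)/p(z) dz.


The zeros of p are: (-2 + 2i), (-2 - 2i), -4, (2 + 3i), (2 - 3i).
Their magnitudes are: 2.828, 2.828, 4, 3.606, 3.606.
Zeros with |z| < R = 3.5: (-2 + 2i), (-2 - 2i).
Count = 2.
By the argument principle, (1/2πi) ∮_{|z|=R} p'(z)/p(z) dz equals exactly this count.

Number of zeros inside |z| < 3.5: 2.


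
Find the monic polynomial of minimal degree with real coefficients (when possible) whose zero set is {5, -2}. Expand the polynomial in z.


The polynomial is p(z) = ∏_{α ∈ S} (z − α), where S = {5, -2}.
Expanding the product yields: p(z) = z^2 -3·z -10.
The resulting polynomial has degree 2 and real coefficients as required.

p(z) = z^2 -3·z -10.


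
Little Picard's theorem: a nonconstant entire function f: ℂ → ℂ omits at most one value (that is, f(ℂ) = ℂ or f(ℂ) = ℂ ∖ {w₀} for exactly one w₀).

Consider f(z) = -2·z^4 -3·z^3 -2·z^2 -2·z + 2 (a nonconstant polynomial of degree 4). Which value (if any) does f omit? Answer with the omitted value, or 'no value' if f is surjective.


Little Picard bounds the complement of f(ℂ) to at most one point.
For every w ∈ ℂ, the equation p(z) − w = 0 is a nonconstant polynomial in z and hence has at least one root by the fundamental theorem of algebra. So p is surjective onto ℂ, omitting no value.

Omitted value: no value.


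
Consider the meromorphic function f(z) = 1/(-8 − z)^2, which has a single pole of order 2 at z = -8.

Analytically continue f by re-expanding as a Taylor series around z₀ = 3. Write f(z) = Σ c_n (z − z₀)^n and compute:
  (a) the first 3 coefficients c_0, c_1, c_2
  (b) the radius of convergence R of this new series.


Let w = z − z₀, so z = z₀ + w.
Then -8 − z = -8 − (z₀ + w) = (-8 − z₀) − w = -11 − w.
f(z) = 1/(-11 − w)^2 = (1/(-11)^2) · (1 − w/(-11))^{−2}.
By the binomial series (1−u)^{−2} = Σ_{n≥0} C(n+1, 1) u^n for |u|<1, with u = w/(-11):
  c_n = C(n+1, 1) / (-11)^(n+2).
  c_0 = 1/(-11)^2 = 1/121.
  c_1 = 2/(-11)^3 = -2/1331.
  c_2 = 3/(-11)^4 = 3/14641.
The series is valid for |w/d| < 1, i.e. |z − z₀| < |d|.
Radius of convergence: R = |-8 − z₀| = |-11| = 11 (distance from z₀ to the singularity z = -8).

c_0 = 1/121, c_1 = -2/1331, c_2 = 3/14641; R = 11.


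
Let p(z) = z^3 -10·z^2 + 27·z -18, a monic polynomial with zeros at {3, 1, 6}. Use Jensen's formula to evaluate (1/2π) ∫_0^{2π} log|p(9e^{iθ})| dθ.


Zeros: 1, 3, 6; r = 9.
Inside |z| < r: 1, 3, 6. Outside (|z| ≥ r): ∅.
p(0) = -18, so log|p(0)| = log(18) = 2.8904.
Apply Jensen: I(r) = log|p(0)| + Σ_k log(r/|z_k|), summed over zeros inside |z| < r.
  log(r/|z_k|) for z_k = 3: log(9/3) = 1.0986
  log(r/|z_k|) for z_k = 1: log(9/1) = 2.1972
  log(r/|z_k|) for z_k = 6: log(9/6) = 0.4055
Sum over inside zeros: 3.7013.
I(r) = log|p(0)| + (inside sum) = 2.8904 + 3.7013 = 6.5917.
Closed form (all zeros inside, monic): I(r) = n·log(r) = 3·log(9) = 6.5917. ✓

I(r) ≈ 6.5917.


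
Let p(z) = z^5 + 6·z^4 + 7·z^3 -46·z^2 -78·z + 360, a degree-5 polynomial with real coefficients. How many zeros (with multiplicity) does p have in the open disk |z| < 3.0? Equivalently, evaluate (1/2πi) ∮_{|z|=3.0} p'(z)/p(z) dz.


The zeros of p are: (-3 + 3i), (-3 - 3i), -4, (2 + 1i), (2 - 1i).
Their magnitudes are: 4.243, 4.243, 4, 2.236, 2.236.
Zeros with |z| < R = 3.0: (2 + 1i), (2 - 1i).
Count = 2.
By the argument principle, (1/2πi) ∮_{|z|=R} p'(z)/p(z) dz equals exactly this count.

Number of zeros inside |z| < 3.0: 2.


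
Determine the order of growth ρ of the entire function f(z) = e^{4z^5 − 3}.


|e^{4z^5 − 3}| = e^{Re(4·z^5) + -3} ≤ e^{4|z|^5 + -3} = e^{4r^5 + -3} on |z| = r, so ρ ≤ 5. Choosing z on |z|=r so that 4·z^5 is real positive (always possible by picking arg z appropriately) gives |f(z)| = e^{4r^5 + -3}, matching the bound. The additive constant -3 does not affect log log M(r) ~ 5·log r. Hence ρ = 5.
Therefore ρ = 5.

Order ρ = 5.


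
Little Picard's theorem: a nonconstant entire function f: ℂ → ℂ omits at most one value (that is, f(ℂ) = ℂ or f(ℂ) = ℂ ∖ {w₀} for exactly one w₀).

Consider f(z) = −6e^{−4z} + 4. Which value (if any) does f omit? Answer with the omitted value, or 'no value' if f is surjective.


Little Picard bounds the complement of f(ℂ) to at most one point.
e^{−4z} is never zero on ℂ, so -6·e^{−4z} takes every value in ℂ ∖ {0}. Adding 4 shifts the range to ℂ ∖ {4}. Thus f omits exactly the value 4.

Omitted value: 4.


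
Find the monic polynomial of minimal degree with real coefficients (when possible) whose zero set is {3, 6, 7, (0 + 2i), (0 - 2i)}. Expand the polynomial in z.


The polynomial is p(z) = ∏_{α ∈ S} (z − α), where S = {3, 6, 7, (0 + 2i), (0 - 2i)}.
Expanding the product yields: p(z) = z^5 -16·z^4 + 85·z^3 -190·z^2 + 324·z -504.
Note conjugate pairs combine to real quadratics: (z − (0+2i))(z − (0−2i)) = z² + 4.
The resulting polynomial has degree 5 and real coefficients as required.

p(z) = z^5 -16·z^4 + 85·z^3 -190·z^2 + 324·z -504.


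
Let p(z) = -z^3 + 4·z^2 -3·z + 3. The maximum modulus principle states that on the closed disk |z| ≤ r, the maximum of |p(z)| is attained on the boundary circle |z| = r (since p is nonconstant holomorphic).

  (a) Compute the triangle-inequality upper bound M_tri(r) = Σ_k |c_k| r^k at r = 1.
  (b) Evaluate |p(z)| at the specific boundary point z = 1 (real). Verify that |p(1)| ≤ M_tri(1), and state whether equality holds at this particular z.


Coefficients: c_0 = 3, c_1 = -3, c_2 = 4, c_3 = -1. Radius r = 1.
Part (a). Triangle bound: M_tri(r) = Σ_k |c_k| r^k
  = |3|·1^0 + |-3|·1^1 + |4|·1^2 + |-1|·1^3
  = 3 + 3 + 4 + 1 = 11.
This bounds M(r) := max_{|z|=r} |p(z)| from above; equality holds iff all terms c_k z^k can be made to align in phase at a single z on |z|=r.
Part (b). At z = 1 (real, on the circle |z| = r):
  p(1) = (3)·1^0 + (-3)·1^1 + (4)·1^2 + (-1)·1^3 = 3.
  |p(1)| = 3.
Check: |p(1)| = 3 ≤ 11 = M_tri(1). ✓ Equality does not hold at z = 1 (the coefficients have mixed signs, so the terms do not all align in phase there).

M_tri(1) = 11; |p(1)| = 3; equality at z=1: no.


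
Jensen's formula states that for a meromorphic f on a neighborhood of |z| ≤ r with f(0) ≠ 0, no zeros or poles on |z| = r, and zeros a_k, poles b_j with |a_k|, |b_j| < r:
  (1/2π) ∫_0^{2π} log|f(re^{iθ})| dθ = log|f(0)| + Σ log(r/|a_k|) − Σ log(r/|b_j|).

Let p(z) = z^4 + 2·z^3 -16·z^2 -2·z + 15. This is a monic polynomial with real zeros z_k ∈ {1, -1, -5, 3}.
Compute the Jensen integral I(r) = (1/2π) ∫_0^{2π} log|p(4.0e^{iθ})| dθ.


Zeros: -5, -1, 1, 3; r = 4.0.
Inside |z| < r: -1, 1, 3. Outside (|z| ≥ r): -5.
p(0) = 15, so log|p(0)| = log(15) = 2.7081.
Apply Jensen: I(r) = log|p(0)| + Σ_k log(r/|z_k|), summed over zeros inside |z| < r.
  log(r/|z_k|) for z_k = 1: log(4.0/1) = 1.3863
  log(r/|z_k|) for z_k = -1: log(4.0/1) = 1.3863
  log(r/|z_k|) for z_k = 3: log(4.0/3) = 0.2877
  Outside zeros (-5) contribute nothing to the Jensen sum.
Sum over inside zeros: 3.0603.
I(r) = log|p(0)| + (inside sum) = 2.7081 + 3.0603 = 5.7683.
Note: since some zeros are outside |z| ≤ r, the simplified n·log(r) form does NOT apply — only the inside zeros contribute.

I(r) ≈ 5.7683.


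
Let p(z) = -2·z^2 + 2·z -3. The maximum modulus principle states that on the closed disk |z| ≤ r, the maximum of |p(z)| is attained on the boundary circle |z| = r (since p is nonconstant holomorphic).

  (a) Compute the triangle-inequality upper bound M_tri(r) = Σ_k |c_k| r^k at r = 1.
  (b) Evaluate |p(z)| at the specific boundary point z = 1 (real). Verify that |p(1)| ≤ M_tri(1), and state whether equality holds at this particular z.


Coefficients: c_0 = -3, c_1 = 2, c_2 = -2. Radius r = 1.
Part (a). Triangle bound: M_tri(r) = Σ_k |c_k| r^k
  = |-3|·1^0 + |2|·1^1 + |-2|·1^2
  = 3 + 2 + 2 = 7.
This bounds M(r) := max_{|z|=r} |p(z)| from above; equality holds iff all terms c_k z^k can be made to align in phase at a single z on |z|=r.
Part (b). At z = 1 (real, on the circle |z| = r):
  p(1) = (-3)·1^0 + (2)·1^1 + (-2)·1^2 = -3.
  |p(1)| = 3.
Check: |p(1)| = 3 ≤ 7 = M_tri(1). ✓ Equality does not hold at z = 1 (the coefficients have mixed signs, so the terms do not all align in phase there).

M_tri(1) = 7; |p(1)| = 3; equality at z=1: no.


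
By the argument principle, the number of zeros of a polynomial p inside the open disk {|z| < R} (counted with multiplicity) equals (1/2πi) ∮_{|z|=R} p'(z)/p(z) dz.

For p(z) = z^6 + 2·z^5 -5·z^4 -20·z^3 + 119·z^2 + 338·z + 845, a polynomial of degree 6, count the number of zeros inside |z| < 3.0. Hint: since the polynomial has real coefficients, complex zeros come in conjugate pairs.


The zeros of p are: (-3 + 2i), (-3 - 2i), (-1 + 2i), (-1 - 2i), (3 + 2i), (3 - 2i).
Their magnitudes are: 3.606, 3.606, 2.236, 2.236, 3.606, 3.606.
Zeros with |z| < R = 3.0: (-1 + 2i), (-1 - 2i).
Count = 2.
By the argument principle, (1/2πi) ∮_{|z|=R} p'(z)/p(z) dz equals exactly this count.

Number of zeros inside |z| < 3.0: 2.


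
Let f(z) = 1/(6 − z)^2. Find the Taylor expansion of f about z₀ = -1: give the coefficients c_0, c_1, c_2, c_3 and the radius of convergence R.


Let w = z − z₀, so z = z₀ + w.
Then 6 − z = 6 − (z₀ + w) = (6 − z₀) − w = 7 − w.
f(z) = 1/(7 − w)^2 = (1/(7)^2) · (1 − w/(7))^{−2}.
By the binomial series (1−u)^{−2} = Σ_{n≥0} C(n+1, 1) u^n for |u|<1, with u = w/(7):
  c_n = C(n+1, 1) / (7)^(n+2).
  c_0 = 1/(7)^2 = 1/49.
  c_1 = 2/(7)^3 = 2/343.
  c_2 = 3/(7)^4 = 3/2401.
  c_3 = 4/(7)^5 = 4/16807.
The series is valid for |w/d| < 1, i.e. |z − z₀| < |d|.
Radius of convergence: R = |6 − z₀| = |7| = 7 (distance from z₀ to the singularity z = 6).

c_0 = 1/49, c_1 = 2/343, c_2 = 3/2401, c_3 = 4/16807; R = 7.


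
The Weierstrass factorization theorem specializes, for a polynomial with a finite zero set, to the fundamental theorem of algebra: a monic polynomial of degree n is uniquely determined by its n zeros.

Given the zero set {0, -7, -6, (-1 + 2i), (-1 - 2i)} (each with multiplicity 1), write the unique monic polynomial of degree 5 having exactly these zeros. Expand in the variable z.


The polynomial is p(z) = ∏_{α ∈ S} (z − α), where S = {0, -7, -6, (-1 + 2i), (-1 - 2i)}.
Expanding the product yields: p(z) = z^5 + 15·z^4 + 73·z^3 + 149·z^2 + 210·z.
Note conjugate pairs combine to real quadratics: (z − (-1+2i))(z − (-1−2i)) = z² + 2z + 5.
The resulting polynomial has degree 5 and real coefficients as required.

p(z) = z^5 + 15·z^4 + 73·z^3 + 149·z^2 + 210·z.


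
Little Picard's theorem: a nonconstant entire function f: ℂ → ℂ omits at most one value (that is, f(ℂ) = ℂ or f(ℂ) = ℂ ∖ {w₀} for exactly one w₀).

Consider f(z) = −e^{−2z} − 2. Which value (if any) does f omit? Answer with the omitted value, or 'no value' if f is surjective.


Little Picard bounds the complement of f(ℂ) to at most one point.
e^{−2z} is never zero on ℂ, so -1·e^{−2z} takes every value in ℂ ∖ {0}. Adding -2 shifts the range to ℂ ∖ {-2}. Thus f omits exactly the value -2.

Omitted value: -2.


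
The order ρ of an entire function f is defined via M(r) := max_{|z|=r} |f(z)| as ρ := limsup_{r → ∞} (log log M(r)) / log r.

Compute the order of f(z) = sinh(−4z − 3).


sinh(w) is a linear combination of e^{iw} and e^{−iw} (or e^w, e^{−w} in the hyperbolic case), so |sinh(w)| ≤ e^{|w|}. With w = −4z − 3, |w| ≤ 4|z| + 3 = 4r + 3 on |z| = r, giving M(r) ≤ e^{4r + 3}, so ρ ≤ 1. On a suitable ray (z = it for sin/cos; z = t for sinh/cosh, t real → ∞), |sinh(−4z − 3)| grows like e^{4|t|}/2, so ρ ≥ 1. Hence ρ = 1.
Therefore ρ = 1.

Order ρ = 1.


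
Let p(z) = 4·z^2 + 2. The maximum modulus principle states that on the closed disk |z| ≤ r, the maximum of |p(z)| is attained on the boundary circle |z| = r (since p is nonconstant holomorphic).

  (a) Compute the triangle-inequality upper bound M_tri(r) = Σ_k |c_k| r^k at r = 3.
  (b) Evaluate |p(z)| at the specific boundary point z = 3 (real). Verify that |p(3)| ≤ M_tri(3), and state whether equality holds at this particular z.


Coefficients: c_0 = 2, c_1 = 0, c_2 = 4. Radius r = 3.
Part (a). Triangle bound: M_tri(r) = Σ_k |c_k| r^k
  = |2|·3^0 + |0|·3^1 + |4|·3^2
  = 2 + 0 + 36 = 38.
This bounds M(r) := max_{|z|=r} |p(z)| from above; equality holds iff all terms c_k z^k can be made to align in phase at a single z on |z|=r.
Part (b). At z = 3 (real, on the circle |z| = r):
  p(3) = (2)·3^0 + (0)·3^1 + (4)·3^2 = 38.
  |p(3)| = 38.
Since all nonzero coefficients share the same sign, |p(3)| = 38 = M_tri(3); the triangle bound is attained at z = 3, so in fact M(r) = 38.

M_tri(3) = 38; |p(3)| = 38; equality at z=3: yes.


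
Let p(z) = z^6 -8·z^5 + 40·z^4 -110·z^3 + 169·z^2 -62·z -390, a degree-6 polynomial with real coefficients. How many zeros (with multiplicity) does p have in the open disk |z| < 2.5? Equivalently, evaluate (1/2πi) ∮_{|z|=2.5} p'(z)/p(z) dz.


The zeros of p are: 3, (1 + 3i), (1 - 3i), (2 + 3i), (2 - 3i), -1.
Their magnitudes are: 3, 3.162, 3.162, 3.606, 3.606, 1.
Zeros with |z| < R = 2.5: -1.
Count = 1.
By the argument principle, (1/2πi) ∮_{|z|=R} p'(z)/p(z) dz equals exactly this count.

Number of zeros inside |z| < 2.5: 1.


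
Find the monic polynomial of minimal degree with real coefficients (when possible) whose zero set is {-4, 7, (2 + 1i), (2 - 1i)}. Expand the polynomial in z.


The polynomial is p(z) = ∏_{α ∈ S} (z − α), where S = {-4, 7, (2 + 1i), (2 - 1i)}.
Expanding the product yields: p(z) = z^4 -7·z^3 -11·z^2 + 97·z -140.
Note conjugate pairs combine to real quadratics: (z − (2+1i))(z − (2−1i)) = z² − 4z + 5.
The resulting polynomial has degree 4 and real coefficients as required.

p(z) = z^4 -7·z^3 -11·z^2 + 97·z -140.


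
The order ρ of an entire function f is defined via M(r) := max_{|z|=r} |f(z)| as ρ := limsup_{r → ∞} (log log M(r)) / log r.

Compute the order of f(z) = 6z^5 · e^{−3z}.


M(r) = max_{|z|=r} |6|·|z|^5·|e^{−3z}| = 6·r^5 · e^{3r^1} (the factors attain their maxima compatibly on |z|=r). Then log M(r) = log 6 + 5·log r + 3r^1, dominated by the last term, so log log M(r) ~ 1·log r. The polynomial factor 6z^5 contributes only a log r term and does not affect the order. ρ = 1.
Therefore ρ = 1.

Order ρ = 1.


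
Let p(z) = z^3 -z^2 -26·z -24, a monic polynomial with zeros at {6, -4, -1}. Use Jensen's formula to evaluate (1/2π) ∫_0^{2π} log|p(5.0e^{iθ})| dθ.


Zeros: -4, -1, 6; r = 5.0.
Inside |z| < r: -4, -1. Outside (|z| ≥ r): 6.
p(0) = -24, so log|p(0)| = log(24) = 3.1781.
Apply Jensen: I(r) = log|p(0)| + Σ_k log(r/|z_k|), summed over zeros inside |z| < r.
  log(r/|z_k|) for z_k = -4: log(5.0/4) = 0.2231
  log(r/|z_k|) for z_k = -1: log(5.0/1) = 1.6094
  Outside zeros (6) contribute nothing to the Jensen sum.
Sum over inside zeros: 1.8326.
I(r) = log|p(0)| + (inside sum) = 3.1781 + 1.8326 = 5.0106.
Note: since some zeros are outside |z| ≤ r, the simplified n·log(r) form does NOT apply — only the inside zeros contribute.

I(r) ≈ 5.0106.


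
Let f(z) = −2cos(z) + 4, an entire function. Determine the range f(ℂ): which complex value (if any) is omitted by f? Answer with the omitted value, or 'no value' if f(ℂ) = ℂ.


Little Picard bounds the complement of f(ℂ) to at most one point.
cos is entire and surjective onto ℂ: for every w ∈ ℂ, cos(ζ) = w has a solution ζ ∈ ℂ (e.g., via the complex inverse arccos). With ζ = z this gives z = ζ/(1). Then -2·cos(z) takes every value in -2·ℂ = ℂ, and adding 4 is a bijection of ℂ. So f is surjective and omits no value. (Note: only on the real line is cos bounded by [−1, 1].)

Omitted value: no value.


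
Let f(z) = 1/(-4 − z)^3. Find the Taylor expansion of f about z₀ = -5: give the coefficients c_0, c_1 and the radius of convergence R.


Let w = z − z₀, so z = z₀ + w.
Then -4 − z = -4 − (z₀ + w) = (-4 − z₀) − w = 1 − w.
f(z) = 1/(1 − w)^3 = (1/(1)^3) · (1 − w/(1))^{−3}.
By the binomial series (1−u)^{−3} = Σ_{n≥0} C(n+2, 2) u^n for |u|<1, with u = w/(1):
  c_n = C(n+2, 2) / (1)^(n+3).
  c_0 = 1/(1)^3 = 1.
  c_1 = 3/(1)^4 = 3.
The series is valid for |w/d| < 1, i.e. |z − z₀| < |d|.
Radius of convergence: R = |-4 − z₀| = |1| = 1 (distance from z₀ to the singularity z = -4).

c_0 = 1, c_1 = 3; R = 1.


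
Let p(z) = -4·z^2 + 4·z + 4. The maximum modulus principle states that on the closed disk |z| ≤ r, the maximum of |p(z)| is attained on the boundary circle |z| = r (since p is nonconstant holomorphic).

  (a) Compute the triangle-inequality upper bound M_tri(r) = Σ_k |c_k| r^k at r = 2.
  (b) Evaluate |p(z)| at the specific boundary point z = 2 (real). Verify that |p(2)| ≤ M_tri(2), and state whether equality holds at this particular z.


Coefficients: c_0 = 4, c_1 = 4, c_2 = -4. Radius r = 2.
Part (a). Triangle bound: M_tri(r) = Σ_k |c_k| r^k
  = |4|·2^0 + |4|·2^1 + |-4|·2^2
  = 4 + 8 + 16 = 28.
This bounds M(r) := max_{|z|=r} |p(z)| from above; equality holds iff all terms c_k z^k can be made to align in phase at a single z on |z|=r.
Part (b). At z = 2 (real, on the circle |z| = r):
  p(2) = (4)·2^0 + (4)·2^1 + (-4)·2^2 = -4.
  |p(2)| = 4.
Check: |p(2)| = 4 ≤ 28 = M_tri(2). ✓ Equality does not hold at z = 2 (the coefficients have mixed signs, so the terms do not all align in phase there).

M_tri(2) = 28; |p(2)| = 4; equality at z=2: no.


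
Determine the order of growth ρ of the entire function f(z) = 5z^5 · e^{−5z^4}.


M(r) = max_{|z|=r} |5|·|z|^5·|e^{−5z^4}| = 5·r^5 · e^{5r^4} (the factors attain their maxima compatibly on |z|=r). Then log M(r) = log 5 + 5·log r + 5r^4, dominated by the last term, so log log M(r) ~ 4·log r. The polynomial factor 5z^5 contributes only a log r term and does not affect the order. ρ = 4.
Therefore ρ = 4.

Order ρ = 4.


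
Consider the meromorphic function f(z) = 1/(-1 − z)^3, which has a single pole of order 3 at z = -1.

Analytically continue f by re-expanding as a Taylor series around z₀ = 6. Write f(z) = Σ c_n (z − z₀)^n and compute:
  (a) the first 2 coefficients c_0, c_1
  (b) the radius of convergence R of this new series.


Let w = z − z₀, so z = z₀ + w.
Then -1 − z = -1 − (z₀ + w) = (-1 − z₀) − w = -7 − w.
f(z) = 1/(-7 − w)^3 = (1/(-7)^3) · (1 − w/(-7))^{−3}.
By the binomial series (1−u)^{−3} = Σ_{n≥0} C(n+2, 2) u^n for |u|<1, with u = w/(-7):
  c_n = C(n+2, 2) / (-7)^(n+3).
  c_0 = 1/(-7)^3 = -1/343.
  c_1 = 3/(-7)^4 = 3/2401.
The series is valid for |w/d| < 1, i.e. |z − z₀| < |d|.
Radius of convergence: R = |-1 − z₀| = |-7| = 7 (distance from z₀ to the singularity z = -1).

c_0 = -1/343, c_1 = 3/2401; R = 7.


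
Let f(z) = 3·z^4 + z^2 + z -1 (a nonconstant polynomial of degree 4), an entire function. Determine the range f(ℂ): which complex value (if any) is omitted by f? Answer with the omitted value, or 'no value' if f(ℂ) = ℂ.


Little Picard bounds the complement of f(ℂ) to at most one point.
For every w ∈ ℂ, the equation p(z) − w = 0 is a nonconstant polynomial in z and hence has at least one root by the fundamental theorem of algebra. So p is surjective onto ℂ, omitting no value.

Omitted value: no value.


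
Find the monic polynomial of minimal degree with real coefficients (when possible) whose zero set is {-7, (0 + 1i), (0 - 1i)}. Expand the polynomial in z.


The polynomial is p(z) = ∏_{α ∈ S} (z − α), where S = {-7, (0 + 1i), (0 - 1i)}.
Expanding the product yields: p(z) = z^3 + 7·z^2 + z + 7.
Note conjugate pairs combine to real quadratics: (z − (0+1i))(z − (0−1i)) = z² + 1.
The resulting polynomial has degree 3 and real coefficients as required.

p(z) = z^3 + 7·z^2 + z + 7.


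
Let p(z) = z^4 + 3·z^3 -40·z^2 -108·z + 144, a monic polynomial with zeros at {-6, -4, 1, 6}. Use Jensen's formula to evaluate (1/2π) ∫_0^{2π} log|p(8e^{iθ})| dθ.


Zeros: -6, -4, 1, 6; r = 8.
Inside |z| < r: -6, -4, 1, 6. Outside (|z| ≥ r): ∅.
p(0) = 144, so log|p(0)| = log(144) = 4.9698.
Apply Jensen: I(r) = log|p(0)| + Σ_k log(r/|z_k|), summed over zeros inside |z| < r.
  log(r/|z_k|) for z_k = -6: log(8/6) = 0.2877
  log(r/|z_k|) for z_k = -4: log(8/4) = 0.6931
  log(r/|z_k|) for z_k = 1: log(8/1) = 2.0794
  log(r/|z_k|) for z_k = 6: log(8/6) = 0.2877
Sum over inside zeros: 3.3480.
I(r) = log|p(0)| + (inside sum) = 4.9698 + 3.3480 = 8.3178.
Closed form (all zeros inside, monic): I(r) = n·log(r) = 4·log(8) = 8.3178. ✓

I(r) ≈ 8.3178.


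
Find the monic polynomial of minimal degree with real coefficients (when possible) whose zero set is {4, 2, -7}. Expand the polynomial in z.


The polynomial is p(z) = ∏_{α ∈ S} (z − α), where S = {4, 2, -7}.
Expanding the product yields: p(z) = z^3 + z^2 -34·z + 56.
The resulting polynomial has degree 3 and real coefficients as required.

p(z) = z^3 + z^2 -34·z + 56.


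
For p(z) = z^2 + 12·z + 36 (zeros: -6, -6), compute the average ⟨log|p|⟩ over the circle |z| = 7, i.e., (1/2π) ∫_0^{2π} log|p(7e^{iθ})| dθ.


Zeros: -6, -6; r = 7.
Inside |z| < r: -6, -6. Outside (|z| ≥ r): ∅.
p(0) = 36, so log|p(0)| = log(36) = 3.5835.
Apply Jensen: I(r) = log|p(0)| + Σ_k log(r/|z_k|), summed over zeros inside |z| < r.
  log(r/|z_k|) for z_k = -6: log(7/6) = 0.1542
  log(r/|z_k|) for z_k = -6: log(7/6) = 0.1542
Sum over inside zeros: 0.3083.
I(r) = log|p(0)| + (inside sum) = 3.5835 + 0.3083 = 3.8918.
Closed form (all zeros inside, monic): I(r) = n·log(r) = 2·log(7) = 3.8918. ✓

I(r) ≈ 3.8918.


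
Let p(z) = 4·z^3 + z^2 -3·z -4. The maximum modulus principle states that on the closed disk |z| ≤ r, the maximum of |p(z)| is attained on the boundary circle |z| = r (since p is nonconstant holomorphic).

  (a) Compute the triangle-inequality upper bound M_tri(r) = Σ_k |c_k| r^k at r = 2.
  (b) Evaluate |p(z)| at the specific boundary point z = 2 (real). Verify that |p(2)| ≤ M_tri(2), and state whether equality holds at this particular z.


Coefficients: c_0 = -4, c_1 = -3, c_2 = 1, c_3 = 4. Radius r = 2.
Part (a). Triangle bound: M_tri(r) = Σ_k |c_k| r^k
  = |-4|·2^0 + |-3|·2^1 + |1|·2^2 + |4|·2^3
  = 4 + 6 + 4 + 32 = 46.
This bounds M(r) := max_{|z|=r} |p(z)| from above; equality holds iff all terms c_k z^k can be made to align in phase at a single z on |z|=r.
Part (b). At z = 2 (real, on the circle |z| = r):
  p(2) = (-4)·2^0 + (-3)·2^1 + (1)·2^2 + (4)·2^3 = 26.
  |p(2)| = 26.
Check: |p(2)| = 26 ≤ 46 = M_tri(2). ✓ Equality does not hold at z = 2 (the coefficients have mixed signs, so the terms do not all align in phase there).

M_tri(2) = 46; |p(2)| = 26; equality at z=2: no.


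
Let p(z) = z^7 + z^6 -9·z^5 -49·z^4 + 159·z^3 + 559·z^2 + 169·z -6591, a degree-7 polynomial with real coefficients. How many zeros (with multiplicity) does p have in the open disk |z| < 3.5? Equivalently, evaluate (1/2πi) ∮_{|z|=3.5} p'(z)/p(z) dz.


The zeros of p are: (-2 + 3i), (-2 - 3i), 3, (-3 + 2i), (-3 - 2i), (3 + 2i), (3 - 2i).
Their magnitudes are: 3.606, 3.606, 3, 3.606, 3.606, 3.606, 3.606.
Zeros with |z| < R = 3.5: 3.
Count = 1.
By the argument principle, (1/2πi) ∮_{|z|=R} p'(z)/p(z) dz equals exactly this count.

Number of zeros inside |z| < 3.5: 1.


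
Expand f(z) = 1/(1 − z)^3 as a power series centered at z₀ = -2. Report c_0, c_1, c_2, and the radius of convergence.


Let w = z − z₀, so z = z₀ + w.
Then 1 − z = 1 − (z₀ + w) = (1 − z₀) − w = 3 − w.
f(z) = 1/(3 − w)^3 = (1/(3)^3) · (1 − w/(3))^{−3}.
By the binomial series (1−u)^{−3} = Σ_{n≥0} C(n+2, 2) u^n for |u|<1, with u = w/(3):
  c_n = C(n+2, 2) / (3)^(n+3).
  c_0 = 1/(3)^3 = 1/27.
  c_1 = 3/(3)^4 = 1/27.
  c_2 = 6/(3)^5 = 2/81.
The series is valid for |w/d| < 1, i.e. |z − z₀| < |d|.
Radius of convergence: R = |1 − z₀| = |3| = 3 (distance from z₀ to the singularity z = 1).

c_0 = 1/27, c_1 = 1/27, c_2 = 2/81; R = 3.


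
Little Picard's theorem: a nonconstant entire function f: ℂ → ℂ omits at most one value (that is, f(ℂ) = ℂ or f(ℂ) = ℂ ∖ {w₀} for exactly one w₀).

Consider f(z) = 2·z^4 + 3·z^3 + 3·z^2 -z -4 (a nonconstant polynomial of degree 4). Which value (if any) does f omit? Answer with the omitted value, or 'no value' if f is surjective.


Little Picard bounds the complement of f(ℂ) to at most one point.
For every w ∈ ℂ, the equation p(z) − w = 0 is a nonconstant polynomial in z and hence has at least one root by the fundamental theorem of algebra. So p is surjective onto ℂ, omitting no value.

Omitted value: no value.


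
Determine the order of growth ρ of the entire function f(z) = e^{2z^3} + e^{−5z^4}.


Each summand is entire of order 3 and 4 respectively (as in the single-exponential case). The order of a sum is at most the max of the orders, so ρ ≤ 4. For the lower bound: on |z|=r choose arg z so that -5z^4 is real positive; then |e^{-5z^4}| = e^{5r^4} while |e^{2z^3}| ≤ e^{2r^3} = o(e^{5r^4}). So |f| ≥ e^{5r^4}(1 − o(1)) and ρ ≥ 4. Hence ρ = max(3, 4) = 4.
Therefore ρ = 4.

Order ρ = 4.


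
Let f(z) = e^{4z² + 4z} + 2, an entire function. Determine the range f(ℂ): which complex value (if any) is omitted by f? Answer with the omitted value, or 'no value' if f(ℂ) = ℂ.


Little Picard bounds the complement of f(ℂ) to at most one point.
The exponent g(z) = 4z² + 4z is a nonconstant polynomial, hence surjective onto ℂ. So e^{g(z)} takes every value in {e^w : w ∈ ℂ} = ℂ ∖ {0}. Adding 2 shifts the range to ℂ ∖ {2}. f omits exactly 2.

Omitted value: 2.


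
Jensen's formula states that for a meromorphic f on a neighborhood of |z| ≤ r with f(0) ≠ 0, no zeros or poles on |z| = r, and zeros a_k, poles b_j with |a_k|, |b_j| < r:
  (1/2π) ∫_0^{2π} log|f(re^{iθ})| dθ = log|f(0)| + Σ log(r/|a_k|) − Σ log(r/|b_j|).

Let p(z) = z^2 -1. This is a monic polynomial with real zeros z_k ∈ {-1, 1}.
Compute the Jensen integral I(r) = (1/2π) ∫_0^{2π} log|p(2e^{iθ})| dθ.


Zeros: -1, 1; r = 2.
Inside |z| < r: -1, 1. Outside (|z| ≥ r): ∅.
p(0) = -1, so log|p(0)| = log(1) = 0.0000.
Apply Jensen: I(r) = log|p(0)| + Σ_k log(r/|z_k|), summed over zeros inside |z| < r.
  log(r/|z_k|) for z_k = -1: log(2/1) = 0.6931
  log(r/|z_k|) for z_k = 1: log(2/1) = 0.6931
Sum over inside zeros: 1.3863.
I(r) = log|p(0)| + (inside sum) = 0.0000 + 1.3863 = 1.3863.
Closed form (all zeros inside, monic): I(r) = n·log(r) = 2·log(2) = 1.3863. ✓

I(r) ≈ 1.3863.
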